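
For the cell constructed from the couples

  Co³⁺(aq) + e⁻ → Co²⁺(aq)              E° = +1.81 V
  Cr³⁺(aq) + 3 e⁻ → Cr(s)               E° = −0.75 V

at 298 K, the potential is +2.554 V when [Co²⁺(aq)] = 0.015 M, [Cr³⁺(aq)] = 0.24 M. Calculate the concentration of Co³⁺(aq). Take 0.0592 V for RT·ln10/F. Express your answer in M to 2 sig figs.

With Co³⁺/Co²⁺ at the cathode and Cr³⁺/Cr at the anode, E°cell = +1.81 − (−0.75) = +2.56 V (n = 3).
Rearranging E = E° − (0.0592/n)·log Q gives log Q = 3(+2.56 − (+2.554))/0.0592 = 0.304.
For 3 Co³⁺(aq) + Cr(s) → 3 Co²⁺(aq) + Cr³⁺(aq), the reaction quotient is Q = ([Co²⁺(aq)]^3·[Cr³⁺(aq)]) / [Co³⁺(aq)]^3.
Solving for the unknown gives log [Co³⁺(aq)] = −2.132, so [Co³⁺(aq)] ≈ 0.0074 M.

0.0074 M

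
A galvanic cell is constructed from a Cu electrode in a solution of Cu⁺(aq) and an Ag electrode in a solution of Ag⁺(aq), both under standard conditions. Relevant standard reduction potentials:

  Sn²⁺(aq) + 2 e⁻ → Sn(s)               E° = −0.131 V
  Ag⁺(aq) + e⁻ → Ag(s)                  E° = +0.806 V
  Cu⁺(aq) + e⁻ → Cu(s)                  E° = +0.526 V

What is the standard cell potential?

+0.280 V

Of the two couples in this cell, the one with the more positive reduction potential is reduced at the cathode: here that is Ag⁺/Ag (+0.806 V); Cu⁺/Cu (+0.526 V) is the anode.
E°cell = E°(cathode) − E°(anode) = +0.806 − (+0.526) = +0.280 V.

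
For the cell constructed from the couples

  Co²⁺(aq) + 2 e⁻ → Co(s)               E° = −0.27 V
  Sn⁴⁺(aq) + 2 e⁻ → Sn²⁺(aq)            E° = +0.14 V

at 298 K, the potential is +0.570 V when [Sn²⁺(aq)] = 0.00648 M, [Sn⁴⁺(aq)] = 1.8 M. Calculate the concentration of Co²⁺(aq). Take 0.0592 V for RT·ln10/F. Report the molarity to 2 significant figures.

0.0011 M

The Sn⁴⁺/Sn²⁺ couple has the larger reduction potential, so it is the cathode: E°cell = +0.14 − (−0.27) = +0.41 V and n = 2.
From the Nernst equation, log Q = n(E° − E)/0.0592 = 2·(+0.41 − (+0.570))/0.0592 = −5.405.
The balanced reaction is Sn⁴⁺(aq) + Co(s) → Sn²⁺(aq) + Co²⁺(aq), so Q = ([Sn²⁺(aq)]·[Co²⁺(aq)]) / [Sn⁴⁺(aq)].
Substituting the known concentrations and solving, log [Co²⁺(aq)] = −2.961 and [Co²⁺(aq)] = 0.0011 M.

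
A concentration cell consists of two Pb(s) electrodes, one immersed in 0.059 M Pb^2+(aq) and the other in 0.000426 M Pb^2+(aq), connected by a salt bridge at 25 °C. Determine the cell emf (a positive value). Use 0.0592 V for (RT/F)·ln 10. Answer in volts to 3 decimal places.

0.063 V

For a concentration cell E°cell = 0, since both electrodes use the same couple.
The compartment with the higher Pb^2+(aq) concentration (0.059 M) acts as the cathode; ions are reduced there and produced at the dilute (0.000426 M) anode.
With n = 2, Ecell = −(0.0592/2)·log([dilute]/[conc]) = −(0.0592/2)·log(0.000426/0.059) = +0.063 V.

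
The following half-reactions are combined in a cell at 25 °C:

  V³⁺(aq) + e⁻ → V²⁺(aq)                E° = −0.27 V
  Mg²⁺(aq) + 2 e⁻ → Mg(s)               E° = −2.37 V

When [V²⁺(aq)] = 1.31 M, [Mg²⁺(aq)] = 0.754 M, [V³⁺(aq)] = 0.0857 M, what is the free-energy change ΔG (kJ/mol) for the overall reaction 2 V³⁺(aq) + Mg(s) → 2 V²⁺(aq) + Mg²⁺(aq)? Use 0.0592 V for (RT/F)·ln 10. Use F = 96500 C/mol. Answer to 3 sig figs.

With V³⁺/V²⁺ reduced at the cathode, E°cell = −0.27 − (−2.37) = +2.10 V and n = 2.
The reaction quotient is ([V²⁺(aq)]^2·[Mg²⁺(aq)]) / [V³⁺(aq)]^2 = 176; by Nernst, E = +2.10 − (0.0592/2)(2.246) = +2.0335 V.
ΔG = −nFE = −(2)(96500)(+2.0335) J/mol = −392 kJ/mol.

−392 kJ/mol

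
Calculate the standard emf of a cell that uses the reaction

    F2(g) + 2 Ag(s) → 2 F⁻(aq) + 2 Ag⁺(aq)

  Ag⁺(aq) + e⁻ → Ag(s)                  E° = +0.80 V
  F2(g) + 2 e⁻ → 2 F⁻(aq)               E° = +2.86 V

In the reaction as written, F2(g) is reduced (cathode) and Ag⁺(aq) is produced by oxidation at the anode.
E°cell = E°(cathode) − E°(anode) = +2.86 − (+0.80) = +2.06 V.

+2.06 V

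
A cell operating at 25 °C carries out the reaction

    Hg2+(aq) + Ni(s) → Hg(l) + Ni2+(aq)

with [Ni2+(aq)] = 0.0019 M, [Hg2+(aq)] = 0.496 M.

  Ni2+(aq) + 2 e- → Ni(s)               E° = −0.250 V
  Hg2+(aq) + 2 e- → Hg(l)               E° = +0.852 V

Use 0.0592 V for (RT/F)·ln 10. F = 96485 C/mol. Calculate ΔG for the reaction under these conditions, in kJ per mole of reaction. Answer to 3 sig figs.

−226 kJ/mol

With Hg²⁺/Hg reduced at the cathode, E°cell = +0.852 − (−0.250) = +1.102 V and n = 2.
Q = [Ni2+(aq)] / [Hg2+(aq)] = 0.00383, so log Q = −2.417 and E = +1.102 − (0.0592/2)(−2.417) = +1.1735 V.
Then ΔG = −nFE = −2 × 96485 × +1.1735 J/mol = −226 kJ/mol.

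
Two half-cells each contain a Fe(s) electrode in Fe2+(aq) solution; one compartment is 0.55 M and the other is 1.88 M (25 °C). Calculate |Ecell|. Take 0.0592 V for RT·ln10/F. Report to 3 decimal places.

0.016 V

For a concentration cell E°cell = 0, since both electrodes use the same couple.
The compartment with the higher Fe2+(aq) concentration (1.88 M) acts as the cathode; ions are reduced there and produced at the dilute (0.55 M) anode.
With n = 2, Ecell = −(0.0592/2)·log([dilute]/[conc]) = −(0.0592/2)·log(0.55/1.88) = +0.016 V.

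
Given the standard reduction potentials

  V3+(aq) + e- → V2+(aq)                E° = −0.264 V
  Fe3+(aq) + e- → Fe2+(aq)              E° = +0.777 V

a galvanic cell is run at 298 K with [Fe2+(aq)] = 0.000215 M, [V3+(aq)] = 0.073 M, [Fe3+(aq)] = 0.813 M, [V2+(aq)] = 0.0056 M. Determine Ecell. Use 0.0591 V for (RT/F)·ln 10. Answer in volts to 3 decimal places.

+1.187 V

Fe³⁺/Fe²⁺ is reduced (cathode, E° = +0.777 V) and V³⁺/V²⁺ is oxidized (anode).
E°cell = E°cat − E°an = +0.777 − (−0.264) = +1.041 V; n = 1.
The balanced reaction is Fe3+(aq) + V2+(aq) → Fe2+(aq) + V3+(aq), so Q = ([Fe2+(aq)]·[V3+(aq)]) / ([Fe3+(aq)]·[V2+(aq)]) = 0.00345 and log Q = −2.463.
Applying E = E° − (RT ln10/nF)·log Q gives +1.041 − (0.0591/1)(−2.463) = +1.187 V.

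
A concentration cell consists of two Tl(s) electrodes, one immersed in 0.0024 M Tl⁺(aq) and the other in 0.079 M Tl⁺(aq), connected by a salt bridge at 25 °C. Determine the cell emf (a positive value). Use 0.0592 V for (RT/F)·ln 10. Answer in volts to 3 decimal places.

For a concentration cell E°cell = 0, since both electrodes use the same couple.
The compartment with the higher Tl⁺(aq) concentration (0.079 M) acts as the cathode; ions are reduced there and produced at the dilute (0.0024 M) anode.
With n = 1, Ecell = −(0.0592/1)·log([dilute]/[conc]) = −(0.0592/1)·log(0.0024/0.079) = +0.090 V.

0.090 V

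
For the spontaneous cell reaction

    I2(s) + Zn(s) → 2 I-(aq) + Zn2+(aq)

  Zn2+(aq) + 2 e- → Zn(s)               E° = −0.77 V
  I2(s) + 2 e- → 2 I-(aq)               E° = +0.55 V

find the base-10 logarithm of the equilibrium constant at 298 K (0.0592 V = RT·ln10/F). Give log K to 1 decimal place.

log K = 44.6

The I₂/I⁻ couple is reduced (cathode); E°cell = +0.55 − (−0.77) = +1.32 V with n = 2.
At equilibrium E = 0, so log K = nE°cell / 0.0592 = (2)(+1.32) / 0.0592 = 44.6.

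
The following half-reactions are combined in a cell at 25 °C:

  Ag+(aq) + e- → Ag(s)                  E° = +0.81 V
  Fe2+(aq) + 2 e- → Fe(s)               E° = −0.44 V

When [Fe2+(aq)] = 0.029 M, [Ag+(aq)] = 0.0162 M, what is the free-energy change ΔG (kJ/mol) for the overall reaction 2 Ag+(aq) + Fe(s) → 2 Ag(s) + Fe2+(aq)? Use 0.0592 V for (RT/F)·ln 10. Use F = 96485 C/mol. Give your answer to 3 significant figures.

−230 kJ/mol

With Ag⁺/Ag reduced at the cathode, E°cell = +0.81 − (−0.44) = +1.25 V and n = 2.
The reaction quotient is [Fe2+(aq)] / [Ag+(aq)]^2 = 111; by Nernst, E = +1.25 − (0.0592/2)(2.043) = +1.1895 V.
ΔG = −nFE = −(2)(96485)(+1.1895) J/mol = −230 kJ/mol.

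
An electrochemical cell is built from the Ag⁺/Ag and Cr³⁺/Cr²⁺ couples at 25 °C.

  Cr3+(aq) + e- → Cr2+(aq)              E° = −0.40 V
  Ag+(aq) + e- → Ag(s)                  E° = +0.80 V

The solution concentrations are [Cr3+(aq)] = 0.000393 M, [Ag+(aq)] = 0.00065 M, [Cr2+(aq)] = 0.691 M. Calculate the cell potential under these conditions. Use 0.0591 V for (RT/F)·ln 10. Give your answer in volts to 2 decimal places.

Since E°(Ag⁺/Ag) > E°(Cr³⁺/Cr²⁺), Ag⁺/Ag serves as the cathode.
E°cell = +0.80 − (−0.40) = +1.20 V, with n = 1 electron transferred.
For the overall reaction Ag+(aq) + Cr2+(aq) → Ag(s) + Cr3+(aq), Q = [Cr3+(aq)] / ([Ag+(aq)]·[Cr2+(aq)]) = 0.875, giving log Q = −0.058.
Applying E = E° − (RT ln10/nF)·log Q gives +1.20 − (0.0591/1)(−0.058) = +1.20 V.

+1.20 V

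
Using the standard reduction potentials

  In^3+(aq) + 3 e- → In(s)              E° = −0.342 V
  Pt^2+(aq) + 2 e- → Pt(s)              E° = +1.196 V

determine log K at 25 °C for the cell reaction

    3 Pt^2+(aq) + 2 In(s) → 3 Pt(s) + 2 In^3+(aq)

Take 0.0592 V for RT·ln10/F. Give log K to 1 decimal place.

log K = 155.9

The Pt²⁺/Pt couple is reduced (cathode); E°cell = +1.196 − (−0.342) = +1.538 V with n = 6.
At equilibrium E = 0, so log K = nE°cell / 0.0592 = (6)(+1.538) / 0.0592 = 155.9.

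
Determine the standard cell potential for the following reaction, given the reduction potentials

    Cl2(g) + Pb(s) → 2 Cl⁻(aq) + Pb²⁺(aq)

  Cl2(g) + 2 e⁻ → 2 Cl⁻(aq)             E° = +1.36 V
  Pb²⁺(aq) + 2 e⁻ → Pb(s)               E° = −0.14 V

Cl2(g) gains electrons, so the Cl₂/Cl⁻ couple is the cathode; the Pb²⁺/Pb couple is the anode.
E°cell = E°(cathode) − E°(anode) = +1.36 − (−0.14) = +1.50 V.

+1.50 V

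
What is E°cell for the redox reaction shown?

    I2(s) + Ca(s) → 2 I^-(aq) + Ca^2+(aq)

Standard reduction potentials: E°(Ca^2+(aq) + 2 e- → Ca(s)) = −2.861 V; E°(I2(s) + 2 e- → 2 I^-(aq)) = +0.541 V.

In the reaction as written, I2(s) is reduced (cathode) and Ca^2+(aq) is produced by oxidation at the anode.
E°cell = E°(cathode) − E°(anode) = +0.541 − (−2.861) = +3.402 V.
The positive value indicates the reaction is spontaneous as written.

+3.402 V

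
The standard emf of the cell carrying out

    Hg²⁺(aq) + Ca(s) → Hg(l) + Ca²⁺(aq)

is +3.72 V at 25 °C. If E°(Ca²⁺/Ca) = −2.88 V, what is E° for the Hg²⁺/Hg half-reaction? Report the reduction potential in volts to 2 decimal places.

In the reaction as written the Hg²⁺/Hg couple is reduced (cathode) and Ca²⁺/Ca is oxidized (anode), so E°cell = E°(Hg²⁺/Hg) − E°(Ca²⁺/Ca).
E°(Hg²⁺/Hg) = E°cell + E°(anode) = +3.72 + (−2.88) = +0.84 V.

+0.84 V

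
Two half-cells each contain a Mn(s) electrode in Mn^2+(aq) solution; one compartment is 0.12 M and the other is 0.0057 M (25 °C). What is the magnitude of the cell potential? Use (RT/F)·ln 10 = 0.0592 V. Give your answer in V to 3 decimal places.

0.039 V

For a concentration cell E°cell = 0, since both electrodes use the same couple.
The compartment with the higher Mn^2+(aq) concentration (0.12 M) acts as the cathode; ions are reduced there and produced at the dilute (0.0057 M) anode.
With n = 2, Ecell = −(0.0592/2)·log([dilute]/[conc]) = −(0.0592/2)·log(0.0057/0.12) = +0.039 V.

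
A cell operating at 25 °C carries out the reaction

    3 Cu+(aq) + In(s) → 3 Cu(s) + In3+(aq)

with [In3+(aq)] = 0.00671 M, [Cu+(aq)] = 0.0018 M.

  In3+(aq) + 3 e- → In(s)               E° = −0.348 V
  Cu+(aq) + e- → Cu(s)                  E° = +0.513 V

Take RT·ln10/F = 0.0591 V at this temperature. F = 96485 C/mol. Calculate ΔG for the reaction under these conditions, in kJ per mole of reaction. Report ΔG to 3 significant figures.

−215 kJ/mol

E°cell = +0.513 − (−0.348) = +0.861 V; the balanced reaction transfers n = 3 electrons.
The reaction quotient is [In3+(aq)] / [Cu+(aq)]^3 = 1.15×10^6; by Nernst, E = +0.861 − (0.0591/3)(6.061) = +0.7416 V.
Then ΔG = −nFE = −3 × 96485 × +0.7416 J/mol = −215 kJ/mol.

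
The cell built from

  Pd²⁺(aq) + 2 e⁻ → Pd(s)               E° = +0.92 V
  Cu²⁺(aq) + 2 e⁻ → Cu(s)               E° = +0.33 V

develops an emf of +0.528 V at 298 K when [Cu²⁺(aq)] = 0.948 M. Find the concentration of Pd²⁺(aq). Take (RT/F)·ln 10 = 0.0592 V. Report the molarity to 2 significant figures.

0.0076 M

With Pd²⁺/Pd at the cathode and Cu²⁺/Cu at the anode, E°cell = +0.92 − (+0.33) = +0.59 V (n = 2).
Since E = E° − (0.0592/n)·log Q, log Q = n(E° − E)/0.0592 = 2.095.
Balancing electrons gives Pd²⁺(aq) + Cu(s) → Pd(s) + Cu²⁺(aq); thus Q = [Cu²⁺(aq)] / [Pd²⁺(aq)].
Solving for the unknown gives log [Pd²⁺(aq)] = −2.118, so [Pd²⁺(aq)] ≈ 0.0076 M.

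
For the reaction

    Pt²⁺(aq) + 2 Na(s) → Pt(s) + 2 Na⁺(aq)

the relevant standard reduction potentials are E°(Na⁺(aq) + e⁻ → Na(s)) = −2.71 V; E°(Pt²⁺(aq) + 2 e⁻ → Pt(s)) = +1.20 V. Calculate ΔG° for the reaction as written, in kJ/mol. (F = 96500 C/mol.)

In the reaction as written Pt²⁺(aq) is reduced, so the Pt²⁺/Pt couple is the cathode and Na⁺/Na is the anode.
E°cell = +1.20 − (−2.71) = +3.91 V; balancing electrons gives n = 2.
ΔG° = −nFE°cell = −(2)(96500)(+3.91) J/mol = −755 kJ/mol.

−755 kJ/mol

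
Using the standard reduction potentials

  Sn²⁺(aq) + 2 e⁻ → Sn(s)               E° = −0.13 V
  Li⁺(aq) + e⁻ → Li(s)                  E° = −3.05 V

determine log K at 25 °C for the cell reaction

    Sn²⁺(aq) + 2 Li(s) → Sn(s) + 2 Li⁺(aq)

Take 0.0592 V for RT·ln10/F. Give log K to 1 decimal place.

log K = 98.6

The Sn²⁺/Sn couple is reduced (cathode); E°cell = −0.13 − (−3.05) = +2.92 V with n = 2.
At equilibrium E = 0, so log K = nE°cell / 0.0592 = (2)(+2.92) / 0.0592 = 98.6.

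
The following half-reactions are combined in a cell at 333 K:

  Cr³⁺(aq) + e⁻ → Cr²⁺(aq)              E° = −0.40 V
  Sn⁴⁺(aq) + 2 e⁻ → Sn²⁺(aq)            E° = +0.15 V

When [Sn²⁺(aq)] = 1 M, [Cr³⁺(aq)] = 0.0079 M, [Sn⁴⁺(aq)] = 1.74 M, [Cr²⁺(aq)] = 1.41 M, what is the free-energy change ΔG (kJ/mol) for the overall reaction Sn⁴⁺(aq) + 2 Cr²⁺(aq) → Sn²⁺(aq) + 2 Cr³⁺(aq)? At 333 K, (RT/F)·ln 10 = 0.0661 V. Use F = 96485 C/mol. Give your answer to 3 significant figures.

The standard cell potential is +0.15 − (−0.40) = +0.55 V, with n = 2 electrons in the balanced equation.
Here Q = ([Sn²⁺(aq)]·[Cr³⁺(aq)]^2) / ([Sn⁴⁺(aq)]·[Cr²⁺(aq)]^2) = 1.8×10^−5 (log Q = −4.744), giving E = +0.55 − (0.0661/2)·(−4.744) = +0.7068 V.
ΔG = −nFE = −(2)(96485)(+0.7068) J/mol = −136 kJ/mol.

−136 kJ/mol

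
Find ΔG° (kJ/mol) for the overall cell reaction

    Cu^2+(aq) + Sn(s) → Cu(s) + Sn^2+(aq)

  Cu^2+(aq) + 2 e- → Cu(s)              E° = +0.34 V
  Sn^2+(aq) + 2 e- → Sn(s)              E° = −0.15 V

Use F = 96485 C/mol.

−94.6 kJ/mol

In the reaction as written Cu^2+(aq) is reduced, so the Cu²⁺/Cu couple is the cathode and Sn²⁺/Sn is the anode.
E°cell = +0.34 − (−0.15) = +0.49 V; balancing electrons gives n = 2.
ΔG° = −nFE°cell = −(2)(96485)(+0.49) J/mol = −94.6 kJ/mol.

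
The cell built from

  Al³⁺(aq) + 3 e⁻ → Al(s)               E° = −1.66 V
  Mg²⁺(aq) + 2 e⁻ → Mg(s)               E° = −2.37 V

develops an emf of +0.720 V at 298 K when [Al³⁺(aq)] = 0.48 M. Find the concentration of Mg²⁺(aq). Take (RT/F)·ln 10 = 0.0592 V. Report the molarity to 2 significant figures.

The Al³⁺/Al couple has the larger reduction potential, so it is the cathode: E°cell = −1.66 − (−2.37) = +0.71 V and n = 6.
Rearranging E = E° − (0.0592/n)·log Q gives log Q = 6(+0.71 − (+0.720))/0.0592 = −1.014.
The balanced reaction is 2 Al³⁺(aq) + 3 Mg(s) → 2 Al(s) + 3 Mg²⁺(aq), so Q = [Mg²⁺(aq)]^3 / [Al³⁺(aq)]^2.
Solving for the unknown gives log [Mg²⁺(aq)] = −0.551, so [Mg²⁺(aq)] ≈ 0.28 M.

0.28 M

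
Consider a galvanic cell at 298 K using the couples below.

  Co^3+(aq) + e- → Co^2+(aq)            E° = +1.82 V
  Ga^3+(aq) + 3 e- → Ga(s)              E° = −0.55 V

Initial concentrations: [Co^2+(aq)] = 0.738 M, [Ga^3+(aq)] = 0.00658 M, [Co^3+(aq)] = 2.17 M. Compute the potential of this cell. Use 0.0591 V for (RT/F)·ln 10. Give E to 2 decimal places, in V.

The Co³⁺/Co²⁺ couple has the more positive E°, so it is the cathode; Ga³⁺/Ga is the anode.
The standard potential is +1.82 − (−0.55) = +2.37 V and the balanced reaction transfers n = 3 electrons.
Balancing gives 3 Co^3+(aq) + Ga(s) → 3 Co^2+(aq) + Ga^3+(aq); hence Q = ([Co^2+(aq)]^3·[Ga^3+(aq)]) / [Co^3+(aq)]^3 = 0.000259 (log Q = −3.587).
Applying E = E° − (RT ln10/nF)·log Q gives +2.37 − (0.0591/3)(−3.587) = +2.44 V.

+2.44 V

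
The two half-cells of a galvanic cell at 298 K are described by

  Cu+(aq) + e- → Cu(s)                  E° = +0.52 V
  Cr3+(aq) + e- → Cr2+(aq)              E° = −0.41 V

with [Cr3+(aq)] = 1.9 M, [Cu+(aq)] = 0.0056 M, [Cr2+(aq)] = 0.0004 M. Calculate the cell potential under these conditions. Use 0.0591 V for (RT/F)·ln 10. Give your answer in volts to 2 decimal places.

+0.58 V

Since E°(Cu⁺/Cu) > E°(Cr³⁺/Cr²⁺), Cu⁺/Cu serves as the cathode.
E°cell = E°cat − E°an = +0.52 − (−0.41) = +0.93 V; n = 1.
The balanced reaction is Cu+(aq) + Cr2+(aq) → Cu(s) + Cr3+(aq), so Q = [Cr3+(aq)] / ([Cu+(aq)]·[Cr2+(aq)]) = 8.48×10^5 and log Q = 5.929.
Applying E = E° − (RT ln10/nF)·log Q gives +0.93 − (0.0591/1)(5.929) = +0.58 V.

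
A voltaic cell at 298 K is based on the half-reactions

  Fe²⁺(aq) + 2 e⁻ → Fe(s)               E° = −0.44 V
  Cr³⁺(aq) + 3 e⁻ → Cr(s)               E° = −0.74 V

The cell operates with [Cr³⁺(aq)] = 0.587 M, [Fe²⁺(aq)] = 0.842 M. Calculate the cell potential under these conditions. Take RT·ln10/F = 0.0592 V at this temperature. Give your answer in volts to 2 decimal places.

Since E°(Fe²⁺/Fe) > E°(Cr³⁺/Cr), Fe²⁺/Fe serves as the cathode.
E°cell = E°cat − E°an = −0.44 − (−0.74) = +0.30 V; n = 6.
The balanced reaction is 3 Fe²⁺(aq) + 2 Cr(s) → 3 Fe(s) + 2 Cr³⁺(aq), so Q = [Cr³⁺(aq)]^2 / [Fe²⁺(aq)]^3 = 0.577 and log Q = −0.239.
By the Nernst equation, E = +0.30 − (0.0592/6)·(−0.239) = +0.30 V.

+0.30 V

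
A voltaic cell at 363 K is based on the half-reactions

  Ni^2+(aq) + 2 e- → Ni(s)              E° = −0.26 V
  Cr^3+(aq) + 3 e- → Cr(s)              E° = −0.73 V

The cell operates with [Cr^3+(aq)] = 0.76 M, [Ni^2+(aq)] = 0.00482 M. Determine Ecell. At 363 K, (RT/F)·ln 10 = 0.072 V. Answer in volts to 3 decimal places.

Since E°(Ni²⁺/Ni) > E°(Cr³⁺/Cr), Ni²⁺/Ni serves as the cathode.
The standard potential is −0.26 − (−0.73) = +0.47 V and the balanced reaction transfers n = 6 electrons.
Balancing gives 3 Ni^2+(aq) + 2 Cr(s) → 3 Ni(s) + 2 Cr^3+(aq); hence Q = [Cr^3+(aq)]^2 / [Ni^2+(aq)]^3 = 5.16×10^6 (log Q = 6.712).
Applying E = E° − (RT ln10/nF)·log Q gives +0.47 − (0.072/6)(6.712) = +0.389 V.

+0.389 V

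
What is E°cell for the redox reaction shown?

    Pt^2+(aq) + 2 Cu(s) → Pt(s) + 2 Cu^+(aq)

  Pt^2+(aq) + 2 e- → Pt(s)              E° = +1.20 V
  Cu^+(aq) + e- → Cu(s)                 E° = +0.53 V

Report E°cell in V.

+0.67 V

Pt^2+(aq) gains electrons, so the Pt²⁺/Pt couple is the cathode; the Cu⁺/Cu couple is the anode.
E°cell = E°(cathode) − E°(anode) = +1.20 − (+0.53) = +0.67 V.
The positive value indicates the reaction is spontaneous as written.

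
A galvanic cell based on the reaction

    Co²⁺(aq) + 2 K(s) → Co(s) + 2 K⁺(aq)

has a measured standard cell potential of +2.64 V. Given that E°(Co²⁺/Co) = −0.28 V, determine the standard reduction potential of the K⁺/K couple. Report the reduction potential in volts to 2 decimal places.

In the reaction as written the Co²⁺/Co couple is reduced (cathode) and K⁺/K is oxidized (anode), so E°cell = E°(Co²⁺/Co) − E°(K⁺/K).
E°(K⁺/K) = E°(cathode) − E°cell = −0.28 − (+2.64) = −2.92 V.

−2.92 V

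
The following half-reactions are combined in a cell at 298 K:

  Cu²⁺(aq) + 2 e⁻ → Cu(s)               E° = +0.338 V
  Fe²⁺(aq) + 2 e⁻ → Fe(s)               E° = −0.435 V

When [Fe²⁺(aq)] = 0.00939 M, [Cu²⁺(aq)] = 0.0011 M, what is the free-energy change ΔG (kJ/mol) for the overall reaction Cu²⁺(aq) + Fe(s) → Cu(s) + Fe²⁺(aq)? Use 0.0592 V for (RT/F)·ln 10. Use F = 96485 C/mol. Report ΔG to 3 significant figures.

E°cell = +0.338 − (−0.435) = +0.773 V; the balanced reaction transfers n = 2 electrons.
Here Q = [Fe²⁺(aq)] / [Cu²⁺(aq)] = 8.54 (log Q = 0.931), giving E = +0.773 − (0.0592/2)·(0.931) = +0.7454 V.
ΔG = −nFE = −(2)(96485)(+0.7454) J/mol = −144 kJ/mol.

−144 kJ/mol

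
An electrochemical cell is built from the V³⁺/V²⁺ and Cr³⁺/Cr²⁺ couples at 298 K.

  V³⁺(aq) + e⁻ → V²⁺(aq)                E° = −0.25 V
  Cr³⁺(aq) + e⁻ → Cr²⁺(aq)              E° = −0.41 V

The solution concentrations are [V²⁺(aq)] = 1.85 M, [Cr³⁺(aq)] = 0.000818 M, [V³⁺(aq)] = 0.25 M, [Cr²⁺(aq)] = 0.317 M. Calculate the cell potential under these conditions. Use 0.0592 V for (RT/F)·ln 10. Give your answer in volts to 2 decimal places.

Since E°(V³⁺/V²⁺) > E°(Cr³⁺/Cr²⁺), V³⁺/V²⁺ serves as the cathode.
The standard potential is −0.25 − (−0.41) = +0.16 V and the balanced reaction transfers n = 1 electron.
Balancing gives V³⁺(aq) + Cr²⁺(aq) → V²⁺(aq) + Cr³⁺(aq); hence Q = ([V²⁺(aq)]·[Cr³⁺(aq)]) / ([V³⁺(aq)]·[Cr²⁺(aq)]) = 0.0191 (log Q = −1.719).
Applying E = E° − (RT ln10/nF)·log Q gives +0.16 − (0.0592/1)(−1.719) = +0.26 V.

+0.26 V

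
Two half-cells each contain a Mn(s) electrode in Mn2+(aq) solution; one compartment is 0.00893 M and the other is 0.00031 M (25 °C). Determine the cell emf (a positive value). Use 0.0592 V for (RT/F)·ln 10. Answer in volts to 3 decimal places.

For a concentration cell E°cell = 0, since both electrodes use the same couple.
The compartment with the higher Mn2+(aq) concentration (0.00893 M) acts as the cathode; ions are reduced there and produced at the dilute (0.00031 M) anode.
With n = 2, Ecell = −(0.0592/2)·log([dilute]/[conc]) = −(0.0592/2)·log(0.00031/0.00893) = +0.043 V.

0.043 V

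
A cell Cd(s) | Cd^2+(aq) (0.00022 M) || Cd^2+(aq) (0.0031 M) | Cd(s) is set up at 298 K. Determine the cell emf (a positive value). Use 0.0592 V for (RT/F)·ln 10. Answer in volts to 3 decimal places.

For a concentration cell E°cell = 0, since both electrodes use the same couple.
The compartment with the higher Cd^2+(aq) concentration (0.0031 M) acts as the cathode; ions are reduced there and produced at the dilute (0.00022 M) anode.
With n = 2, Ecell = −(0.0592/2)·log([dilute]/[conc]) = −(0.0592/2)·log(0.00022/0.0031) = +0.034 V.

0.034 V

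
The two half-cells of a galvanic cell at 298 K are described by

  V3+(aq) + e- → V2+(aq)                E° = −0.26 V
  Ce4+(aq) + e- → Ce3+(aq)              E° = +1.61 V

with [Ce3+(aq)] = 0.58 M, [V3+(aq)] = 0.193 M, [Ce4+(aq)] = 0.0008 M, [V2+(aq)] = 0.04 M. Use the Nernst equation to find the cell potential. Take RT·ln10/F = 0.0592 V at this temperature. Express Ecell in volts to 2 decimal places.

+1.66 V

Since E°(Ce⁴⁺/Ce³⁺) > E°(V³⁺/V²⁺), Ce⁴⁺/Ce³⁺ serves as the cathode.
The standard potential is +1.61 − (−0.26) = +1.87 V and the balanced reaction transfers n = 1 electron.
The balanced reaction is Ce4+(aq) + V2+(aq) → Ce3+(aq) + V3+(aq), so Q = ([Ce3+(aq)]·[V3+(aq)]) / ([Ce4+(aq)]·[V2+(aq)]) = 3.5×10^3 and log Q = 3.544.
Applying E = E° − (RT ln10/nF)·log Q gives +1.87 − (0.0592/1)(3.544) = +1.66 V.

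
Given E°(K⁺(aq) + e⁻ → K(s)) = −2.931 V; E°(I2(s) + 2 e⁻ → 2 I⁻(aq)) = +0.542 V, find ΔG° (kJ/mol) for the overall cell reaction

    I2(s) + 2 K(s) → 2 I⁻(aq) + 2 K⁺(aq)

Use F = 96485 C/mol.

−670 kJ/mol

In the reaction as written I2(s) is reduced, so the I₂/I⁻ couple is the cathode and K⁺/K is the anode.
E°cell = +0.542 − (−2.931) = +3.473 V; balancing electrons gives n = 2.
ΔG° = −nFE°cell = −(2)(96485)(+3.473) J/mol = −670 kJ/mol.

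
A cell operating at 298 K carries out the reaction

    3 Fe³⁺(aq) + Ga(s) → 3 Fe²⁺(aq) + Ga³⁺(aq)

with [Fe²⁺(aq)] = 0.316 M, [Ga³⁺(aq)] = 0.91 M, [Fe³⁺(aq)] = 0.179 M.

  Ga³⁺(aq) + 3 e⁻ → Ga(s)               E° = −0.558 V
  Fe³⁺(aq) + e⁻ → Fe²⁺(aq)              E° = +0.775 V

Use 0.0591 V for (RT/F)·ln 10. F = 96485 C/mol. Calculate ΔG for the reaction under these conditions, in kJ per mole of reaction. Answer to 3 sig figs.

With Fe³⁺/Fe²⁺ reduced at the cathode, E°cell = +0.775 − (−0.558) = +1.333 V and n = 3.
The reaction quotient is ([Fe²⁺(aq)]^3·[Ga³⁺(aq)]) / [Fe³⁺(aq)]^3 = 5.01; by Nernst, E = +1.333 − (0.0591/3)(0.700) = +1.3192 V.
Then ΔG = −nFE = −3 × 96485 × +1.3192 J/mol = −382 kJ/mol.

−382 kJ/mol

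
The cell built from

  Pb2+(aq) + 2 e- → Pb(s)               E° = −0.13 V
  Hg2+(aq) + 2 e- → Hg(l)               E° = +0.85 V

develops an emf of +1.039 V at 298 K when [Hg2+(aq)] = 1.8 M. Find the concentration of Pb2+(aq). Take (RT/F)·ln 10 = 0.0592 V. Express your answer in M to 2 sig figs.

0.018 M

With Hg²⁺/Hg at the cathode and Pb²⁺/Pb at the anode, E°cell = +0.85 − (−0.13) = +0.98 V (n = 2).
From the Nernst equation, log Q = n(E° − E)/0.0592 = 2·(+0.98 − (+1.039))/0.0592 = −1.993.
For Hg2+(aq) + Pb(s) → Hg(l) + Pb2+(aq), the reaction quotient is Q = [Pb2+(aq)] / [Hg2+(aq)].
Solving for the unknown gives log [Pb2+(aq)] = −1.738, so [Pb2+(aq)] ≈ 0.018 M.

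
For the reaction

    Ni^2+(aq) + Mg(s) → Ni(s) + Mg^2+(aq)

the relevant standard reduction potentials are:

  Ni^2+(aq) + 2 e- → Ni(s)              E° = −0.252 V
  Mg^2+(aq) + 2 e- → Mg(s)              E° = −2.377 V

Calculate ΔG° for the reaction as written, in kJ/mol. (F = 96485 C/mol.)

−410 kJ/mol

In the reaction as written Ni^2+(aq) is reduced, so the Ni²⁺/Ni couple is the cathode and Mg²⁺/Mg is the anode.
E°cell = −0.252 − (−2.377) = +2.125 V; balancing electrons gives n = 2.
ΔG° = −nFE°cell = −(2)(96485)(+2.125) J/mol = −410 kJ/mol.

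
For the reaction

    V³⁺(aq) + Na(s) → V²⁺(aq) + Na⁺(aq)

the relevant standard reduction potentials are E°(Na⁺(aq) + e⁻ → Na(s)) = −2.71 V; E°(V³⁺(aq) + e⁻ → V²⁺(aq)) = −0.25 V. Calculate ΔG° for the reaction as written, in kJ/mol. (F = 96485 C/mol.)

In the reaction as written V³⁺(aq) is reduced, so the V³⁺/V²⁺ couple is the cathode and Na⁺/Na is the anode.
E°cell = −0.25 − (−2.71) = +2.46 V; balancing electrons gives n = 1.
ΔG° = −nFE°cell = −(1)(96485)(+2.46) J/mol = −237 kJ/mol.

−237 kJ/mol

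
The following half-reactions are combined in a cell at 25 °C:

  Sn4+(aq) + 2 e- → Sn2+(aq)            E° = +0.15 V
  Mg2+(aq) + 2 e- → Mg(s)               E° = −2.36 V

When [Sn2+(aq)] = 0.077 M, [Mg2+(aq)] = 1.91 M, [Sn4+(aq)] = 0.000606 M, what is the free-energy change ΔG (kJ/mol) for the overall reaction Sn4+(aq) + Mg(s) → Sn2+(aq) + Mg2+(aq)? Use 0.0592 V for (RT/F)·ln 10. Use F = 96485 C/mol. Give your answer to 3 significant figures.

−471 kJ/mol

E°cell = +0.15 − (−2.36) = +2.51 V; the balanced reaction transfers n = 2 electrons.
The reaction quotient is ([Sn2+(aq)]·[Mg2+(aq)]) / [Sn4+(aq)] = 243; by Nernst, E = +2.51 − (0.0592/2)(2.385) = +2.4394 V.
ΔG = −nFE = −(2)(96485)(+2.4394) J/mol = −471 kJ/mol.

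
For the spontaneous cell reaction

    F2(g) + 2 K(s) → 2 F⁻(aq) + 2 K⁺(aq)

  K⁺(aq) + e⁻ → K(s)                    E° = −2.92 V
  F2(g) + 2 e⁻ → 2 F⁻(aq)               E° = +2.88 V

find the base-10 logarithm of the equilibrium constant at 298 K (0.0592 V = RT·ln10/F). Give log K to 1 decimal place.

log K = 195.9

The F₂/F⁻ couple is reduced (cathode); E°cell = +2.88 − (−2.92) = +5.80 V with n = 2.
At equilibrium E = 0, so log K = nE°cell / 0.0592 = (2)(+5.80) / 0.0592 = 195.9.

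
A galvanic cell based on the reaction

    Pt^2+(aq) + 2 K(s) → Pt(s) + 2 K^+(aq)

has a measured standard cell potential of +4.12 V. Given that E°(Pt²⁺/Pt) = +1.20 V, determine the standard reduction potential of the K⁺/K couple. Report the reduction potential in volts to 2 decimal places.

In the reaction as written the Pt²⁺/Pt couple is reduced (cathode) and K⁺/K is oxidized (anode), so E°cell = E°(Pt²⁺/Pt) − E°(K⁺/K).
E°(K⁺/K) = E°(cathode) − E°cell = +1.20 − (+4.12) = −2.92 V.

−2.92 V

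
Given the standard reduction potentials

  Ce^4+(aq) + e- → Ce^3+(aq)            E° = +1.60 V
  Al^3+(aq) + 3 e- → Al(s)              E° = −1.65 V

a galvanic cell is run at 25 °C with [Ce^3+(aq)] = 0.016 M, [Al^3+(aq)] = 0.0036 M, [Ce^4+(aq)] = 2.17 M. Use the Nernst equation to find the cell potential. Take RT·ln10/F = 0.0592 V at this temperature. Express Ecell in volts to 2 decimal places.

+3.42 V

Since E°(Ce⁴⁺/Ce³⁺) > E°(Al³⁺/Al), Ce⁴⁺/Ce³⁺ serves as the cathode.
E°cell = +1.60 − (−1.65) = +3.25 V, with n = 3 electrons transferred.
Balancing gives 3 Ce^4+(aq) + Al(s) → 3 Ce^3+(aq) + Al^3+(aq); hence Q = ([Ce^3+(aq)]^3·[Al^3+(aq)]) / [Ce^4+(aq)]^3 = 1.44×10^−9 (log Q = −8.841).
E = E° − (0.0592/n)·log Q = +3.25 − (0.0592/3)(−8.841) = +3.42 V.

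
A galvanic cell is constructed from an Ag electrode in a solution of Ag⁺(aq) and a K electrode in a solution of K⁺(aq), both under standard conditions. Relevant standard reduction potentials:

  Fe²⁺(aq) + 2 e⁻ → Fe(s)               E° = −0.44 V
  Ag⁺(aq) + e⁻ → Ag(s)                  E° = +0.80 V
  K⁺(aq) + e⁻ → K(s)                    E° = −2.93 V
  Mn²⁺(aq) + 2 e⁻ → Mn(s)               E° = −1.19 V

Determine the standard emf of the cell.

Of the two couples in this cell, the one with the more positive reduction potential is reduced at the cathode: here that is Ag⁺/Ag (+0.80 V); K⁺/K (−2.93 V) is the anode.
E°cell = E°(cathode) − E°(anode) = +0.80 − (−2.93) = +3.73 V.

+3.73 V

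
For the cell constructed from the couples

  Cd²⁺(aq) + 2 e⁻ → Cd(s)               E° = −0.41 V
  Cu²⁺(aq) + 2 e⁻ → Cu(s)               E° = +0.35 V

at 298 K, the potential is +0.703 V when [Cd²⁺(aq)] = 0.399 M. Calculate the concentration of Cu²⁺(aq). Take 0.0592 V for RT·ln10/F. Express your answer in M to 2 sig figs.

0.0047 M

Cu²⁺/Cu is the cathode (higher E°); E°cell = +0.35 − (−0.41) = +0.76 V with n = 2.
Since E = E° − (0.0592/n)·log Q, log Q = n(E° − E)/0.0592 = 1.926.
The balanced reaction is Cu²⁺(aq) + Cd(s) → Cu(s) + Cd²⁺(aq), so Q = [Cd²⁺(aq)] / [Cu²⁺(aq)].
Solving for the unknown gives log [Cu²⁺(aq)] = −2.325, so [Cu²⁺(aq)] ≈ 0.0047 M.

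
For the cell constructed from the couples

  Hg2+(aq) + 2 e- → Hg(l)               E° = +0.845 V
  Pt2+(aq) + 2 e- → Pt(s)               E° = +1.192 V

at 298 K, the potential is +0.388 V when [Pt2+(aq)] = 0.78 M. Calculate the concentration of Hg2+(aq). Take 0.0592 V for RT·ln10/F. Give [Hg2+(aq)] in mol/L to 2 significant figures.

0.032 M

The Pt²⁺/Pt couple has the larger reduction potential, so it is the cathode: E°cell = +1.192 − (+0.845) = +0.347 V and n = 2.
From the Nernst equation, log Q = n(E° − E)/0.0592 = 2·(+0.347 − (+0.388))/0.0592 = −1.385.
For Pt2+(aq) + Hg(l) → Pt(s) + Hg2+(aq), the reaction quotient is Q = [Hg2+(aq)] / [Pt2+(aq)].
Isolating [Hg2+(aq)] in Q = 10^{−1.385} yields log [Hg2+(aq)] = −1.493, i.e. 0.032 M.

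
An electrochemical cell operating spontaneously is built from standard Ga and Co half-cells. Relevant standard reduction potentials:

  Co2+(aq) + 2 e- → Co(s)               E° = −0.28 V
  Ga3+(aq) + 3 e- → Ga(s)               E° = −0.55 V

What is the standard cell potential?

+0.27 V

Of the two couples in this cell, the one with the more positive reduction potential is reduced at the cathode: here that is Co²⁺/Co (−0.28 V); Ga³⁺/Ga (−0.55 V) is the anode.
E°cell = E°(cathode) − E°(anode) = −0.28 − (−0.55) = +0.27 V.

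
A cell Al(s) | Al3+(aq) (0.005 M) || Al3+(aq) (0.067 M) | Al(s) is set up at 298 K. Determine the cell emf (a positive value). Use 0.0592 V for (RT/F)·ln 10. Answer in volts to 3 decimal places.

0.022 V

For a concentration cell E°cell = 0, since both electrodes use the same couple.
The compartment with the higher Al3+(aq) concentration (0.067 M) acts as the cathode; ions are reduced there and produced at the dilute (0.005 M) anode.
With n = 3, Ecell = −(0.0592/3)·log([dilute]/[conc]) = −(0.0592/3)·log(0.005/0.067) = +0.022 V.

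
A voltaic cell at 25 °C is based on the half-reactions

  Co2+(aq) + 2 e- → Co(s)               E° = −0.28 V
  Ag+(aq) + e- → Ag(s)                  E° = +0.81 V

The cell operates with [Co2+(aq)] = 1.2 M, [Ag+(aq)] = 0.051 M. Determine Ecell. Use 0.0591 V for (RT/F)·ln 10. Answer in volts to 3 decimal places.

Ag⁺/Ag is reduced (cathode, E° = +0.81 V) and Co²⁺/Co is oxidized (anode).
E°cell = +0.81 − (−0.28) = +1.09 V, with n = 2 electrons transferred.
The balanced reaction is 2 Ag+(aq) + Co(s) → 2 Ag(s) + Co2+(aq), so Q = [Co2+(aq)] / [Ag+(aq)]^2 = 461 and log Q = 2.664.
Applying E = E° − (RT ln10/nF)·log Q gives +1.09 − (0.0591/2)(2.664) = +1.011 V.

+1.011 V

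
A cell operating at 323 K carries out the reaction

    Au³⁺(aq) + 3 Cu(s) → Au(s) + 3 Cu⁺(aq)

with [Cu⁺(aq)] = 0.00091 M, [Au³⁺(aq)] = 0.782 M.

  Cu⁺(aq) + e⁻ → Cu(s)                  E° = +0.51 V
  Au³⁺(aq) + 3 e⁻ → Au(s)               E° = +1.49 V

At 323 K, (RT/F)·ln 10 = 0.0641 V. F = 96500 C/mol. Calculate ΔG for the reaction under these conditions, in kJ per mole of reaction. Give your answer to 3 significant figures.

−339 kJ/mol

The standard cell potential is +1.49 − (+0.51) = +0.98 V, with n = 3 electrons in the balanced equation.
The reaction quotient is [Cu⁺(aq)]^3 / [Au³⁺(aq)] = 9.64×10^−10; by Nernst, E = +0.98 − (0.0641/3)(−9.016) = +1.1726 V.
ΔG = −nFE = −(3)(96500)(+1.1726) J/mol = −339 kJ/mol.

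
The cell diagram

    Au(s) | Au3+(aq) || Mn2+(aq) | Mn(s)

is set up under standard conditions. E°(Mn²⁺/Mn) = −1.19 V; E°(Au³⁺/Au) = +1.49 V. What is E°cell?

By convention the left-hand electrode in cell notation is the anode (oxidation) and the right-hand electrode is the cathode (reduction).
E°cell = E°(right) − E°(left) = −1.19 − (+1.49) = −2.68 V.
The negative sign shows that, as written, the cell would require an external voltage to drive the reaction.

−2.68 V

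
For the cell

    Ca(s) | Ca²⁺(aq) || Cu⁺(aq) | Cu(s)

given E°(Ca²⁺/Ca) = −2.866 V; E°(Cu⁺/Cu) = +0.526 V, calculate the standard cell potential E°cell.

By convention the left-hand electrode in cell notation is the anode (oxidation) and the right-hand electrode is the cathode (reduction).
E°cell = E°(right) − E°(left) = +0.526 − (−2.866) = +3.392 V.

+3.392 V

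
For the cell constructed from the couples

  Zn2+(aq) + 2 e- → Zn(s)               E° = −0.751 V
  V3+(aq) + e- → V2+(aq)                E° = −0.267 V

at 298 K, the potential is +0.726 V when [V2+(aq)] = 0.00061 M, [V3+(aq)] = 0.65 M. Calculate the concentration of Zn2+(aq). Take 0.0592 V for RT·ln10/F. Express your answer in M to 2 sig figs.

0.0076 M

V³⁺/V²⁺ is the cathode (higher E°); E°cell = −0.267 − (−0.751) = +0.484 V with n = 2.
From the Nernst equation, log Q = n(E° − E)/0.0592 = 2·(+0.484 − (+0.726))/0.0592 = −8.176.
The balanced reaction is 2 V3+(aq) + Zn(s) → 2 V2+(aq) + Zn2+(aq), so Q = ([V2+(aq)]^2·[Zn2+(aq)]) / [V3+(aq)]^2.
Isolating [Zn2+(aq)] in Q = 10^{−8.176} yields log [Zn2+(aq)] = −2.121, i.e. 0.0076 M.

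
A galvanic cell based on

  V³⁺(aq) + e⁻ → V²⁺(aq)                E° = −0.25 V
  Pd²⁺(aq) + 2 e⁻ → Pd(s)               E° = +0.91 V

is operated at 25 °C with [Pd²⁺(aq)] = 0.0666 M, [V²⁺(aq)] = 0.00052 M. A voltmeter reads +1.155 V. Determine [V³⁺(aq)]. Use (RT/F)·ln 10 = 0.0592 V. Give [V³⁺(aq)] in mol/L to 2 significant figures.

The Pd²⁺/Pd couple has the larger reduction potential, so it is the cathode: E°cell = +0.91 − (−0.25) = +1.16 V and n = 2.
From the Nernst equation, log Q = n(E° − E)/0.0592 = 2·(+1.16 − (+1.155))/0.0592 = 0.169.
The balanced reaction is Pd²⁺(aq) + 2 V²⁺(aq) → Pd(s) + 2 V³⁺(aq), so Q = [V³⁺(aq)]^2 / ([Pd²⁺(aq)]·[V²⁺(aq)]^2).
Substituting the known concentrations and solving, log [V³⁺(aq)] = −3.788 and [V³⁺(aq)] = 0.00016 M.

0.00016 M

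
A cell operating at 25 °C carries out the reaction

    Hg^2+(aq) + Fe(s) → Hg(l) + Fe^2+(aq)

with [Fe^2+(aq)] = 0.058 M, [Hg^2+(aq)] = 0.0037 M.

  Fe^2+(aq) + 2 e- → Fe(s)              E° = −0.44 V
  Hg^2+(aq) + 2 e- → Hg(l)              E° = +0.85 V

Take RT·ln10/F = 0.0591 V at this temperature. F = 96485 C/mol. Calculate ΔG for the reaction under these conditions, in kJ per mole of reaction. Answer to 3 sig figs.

The standard cell potential is +0.85 − (−0.44) = +1.29 V, with n = 2 electrons in the balanced equation.
Here Q = [Fe^2+(aq)] / [Hg^2+(aq)] = 15.7 (log Q = 1.195), giving E = +1.29 − (0.0591/2)·(1.195) = +1.2547 V.
ΔG = −nFE = −(2)(96485)(+1.2547) J/mol = −242 kJ/mol.

−242 kJ/mol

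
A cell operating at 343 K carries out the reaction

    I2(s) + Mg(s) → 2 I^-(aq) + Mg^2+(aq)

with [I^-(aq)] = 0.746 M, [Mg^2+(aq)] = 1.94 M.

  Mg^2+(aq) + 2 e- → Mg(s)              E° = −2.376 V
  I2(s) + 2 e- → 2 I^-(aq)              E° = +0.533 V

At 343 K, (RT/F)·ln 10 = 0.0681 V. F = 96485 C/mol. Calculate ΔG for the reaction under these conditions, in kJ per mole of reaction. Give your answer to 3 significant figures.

−561 kJ/mol

E°cell = +0.533 − (−2.376) = +2.909 V; the balanced reaction transfers n = 2 electrons.
Q = [I^-(aq)]^2·[Mg^2+(aq)] = 1.08, so log Q = 0.033 and E = +2.909 − (0.0681/2)(0.033) = +2.9079 V.
Then ΔG = −nFE = −2 × 96485 × +2.9079 J/mol = −561 kJ/mol.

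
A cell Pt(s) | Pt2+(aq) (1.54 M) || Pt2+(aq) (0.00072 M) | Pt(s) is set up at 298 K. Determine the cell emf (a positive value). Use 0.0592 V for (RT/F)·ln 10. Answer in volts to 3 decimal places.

For a concentration cell E°cell = 0, since both electrodes use the same couple.
The compartment with the higher Pt2+(aq) concentration (1.54 M) acts as the cathode; ions are reduced there and produced at the dilute (0.00072 M) anode.
With n = 2, Ecell = −(0.0592/2)·log([dilute]/[conc]) = −(0.0592/2)·log(0.00072/1.54) = +0.099 V.

0.099 V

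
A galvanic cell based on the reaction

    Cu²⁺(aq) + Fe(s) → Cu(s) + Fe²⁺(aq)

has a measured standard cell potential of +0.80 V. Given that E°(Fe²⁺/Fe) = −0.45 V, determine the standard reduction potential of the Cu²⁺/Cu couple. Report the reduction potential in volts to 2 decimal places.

In the reaction as written the Cu²⁺/Cu couple is reduced (cathode) and Fe²⁺/Fe is oxidized (anode), so E°cell = E°(Cu²⁺/Cu) − E°(Fe²⁺/Fe).
E°(Cu²⁺/Cu) = E°cell + E°(anode) = +0.80 + (−0.45) = +0.35 V.

+0.35 V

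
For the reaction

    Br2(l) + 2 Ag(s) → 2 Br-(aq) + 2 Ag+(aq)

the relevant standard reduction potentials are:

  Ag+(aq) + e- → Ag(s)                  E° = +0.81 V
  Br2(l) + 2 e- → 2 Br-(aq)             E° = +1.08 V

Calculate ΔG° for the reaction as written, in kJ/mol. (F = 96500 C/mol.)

In the reaction as written Br2(l) is reduced, so the Br₂/Br⁻ couple is the cathode and Ag⁺/Ag is the anode.
E°cell = +1.08 − (+0.81) = +0.27 V; balancing electrons gives n = 2.
ΔG° = −nFE°cell = −(2)(96500)(+0.27) J/mol = −52.1 kJ/mol.

−52.1 kJ/mol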